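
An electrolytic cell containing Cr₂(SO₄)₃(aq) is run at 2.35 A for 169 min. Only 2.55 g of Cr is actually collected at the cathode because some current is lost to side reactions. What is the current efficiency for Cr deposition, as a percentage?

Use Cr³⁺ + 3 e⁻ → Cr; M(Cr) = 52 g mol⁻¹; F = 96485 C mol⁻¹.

59.6 %

Q = I·t = 2.350 × 10140 = 23830 C; n(e⁻) = 23830/96485 = 0.2470 mol.
Theoretical n(Cr) = n(e⁻)/3 = 0.08232 mol, i.e. m_theo = 0.08232 × 52 = 4.281 g.
Efficiency = m_actual / m_theo = 2.55 / 4.281 = 59.6 %.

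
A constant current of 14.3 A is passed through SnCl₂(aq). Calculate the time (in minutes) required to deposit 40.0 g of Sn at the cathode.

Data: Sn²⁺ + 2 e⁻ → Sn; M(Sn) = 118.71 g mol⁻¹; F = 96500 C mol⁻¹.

n(Sn) = m/M = 40.0 / 118.71 = 0.3370 mol.
Each Sn atom requires 2 electrons, so n(e⁻) = 2 × 0.3370 = 0.6739 mol.
Q = n(e⁻)·F = 0.6739 × 96500 = 65030 C.
t = Q/I = 65030 / 14.30 A = 4548 s = 75.8 min.

75.8 min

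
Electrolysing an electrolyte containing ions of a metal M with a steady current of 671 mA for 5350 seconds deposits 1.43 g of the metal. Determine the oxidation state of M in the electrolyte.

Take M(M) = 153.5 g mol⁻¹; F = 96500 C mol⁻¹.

+4

Q = I·t = 0.6710 A × 5350.0 s = 3590 C, so n(e⁻) = 3590/96500 = 0.03720 mol.
n(M) deposited = 1.43 / 153.5 = 0.009316 mol.
Electrons per atom = n(e⁻)/n(M) = 0.03720 / 0.009316 = 3.99 ≈ 4, so the ion is M⁴⁺.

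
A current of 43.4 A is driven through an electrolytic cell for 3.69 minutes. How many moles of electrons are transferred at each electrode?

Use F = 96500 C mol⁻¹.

0.0996 mol

Q = I·t = 43.40 A × 221.40 s = 9609 C.
n(e⁻) = Q/F = 9609 / 96500 = 0.0996 mol.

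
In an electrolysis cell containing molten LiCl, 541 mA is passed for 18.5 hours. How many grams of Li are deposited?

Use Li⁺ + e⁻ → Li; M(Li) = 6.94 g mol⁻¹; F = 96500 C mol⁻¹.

Q = I·t = 0.5410 A × 66600 s = 36030 C.
n(e⁻) = Q/F = 36030 / 96500 = 0.3734 mol.
Li⁺ + e⁻ → Li, so n(Li) = n(e⁻)/1 = 0.3734 mol.
m = n·M = 0.3734 × 6.94 = 2.59 g.

2.59 g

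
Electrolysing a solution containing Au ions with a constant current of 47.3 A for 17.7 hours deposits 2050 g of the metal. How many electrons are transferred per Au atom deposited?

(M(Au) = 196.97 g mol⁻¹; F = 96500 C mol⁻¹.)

Q = I·t = 47.30 A × 63720 s = 3014000 C, so n(e⁻) = 3014000/96500 = 31.23 mol.
n(Au) deposited = 2050 / 196.97 = 10.41 mol.
Electrons per atom = n(e⁻)/n(Au) = 31.23 / 10.41 = 3.00 ≈ 3, so the ion is Au³⁺.

3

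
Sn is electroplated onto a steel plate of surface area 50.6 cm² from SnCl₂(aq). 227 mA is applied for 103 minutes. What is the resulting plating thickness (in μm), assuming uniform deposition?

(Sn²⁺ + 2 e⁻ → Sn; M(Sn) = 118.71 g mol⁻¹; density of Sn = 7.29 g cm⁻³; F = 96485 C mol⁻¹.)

23.4 μm

Q = I·t = 0.2270 × 6180.0 = 1403 C; n(e⁻) = 0.01454 mol.
n(Sn) = n(e⁻)/2 = 0.007270 mol, so m = 0.007270 × 118.71 = 0.8630 g.
Volume = m/ρ = 0.8630 / 7.29 = 0.1184 cm³.
Thickness = V/A = 0.1184 / 50.6 = 0.00234 cm = 23.4 μm.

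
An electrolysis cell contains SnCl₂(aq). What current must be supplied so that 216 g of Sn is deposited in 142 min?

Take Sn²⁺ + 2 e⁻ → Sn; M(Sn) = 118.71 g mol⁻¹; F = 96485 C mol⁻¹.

n(Sn) = 216 / 118.71 = 1.820 mol.
n(e⁻) = 2 × 1.820 = 3.639 mol.
Q = n(e⁻)·F = 3.639 × 96485 = 351100 C.
I = Q/t = 351100 / 8520.0 s = 41.2 A.

41.2 A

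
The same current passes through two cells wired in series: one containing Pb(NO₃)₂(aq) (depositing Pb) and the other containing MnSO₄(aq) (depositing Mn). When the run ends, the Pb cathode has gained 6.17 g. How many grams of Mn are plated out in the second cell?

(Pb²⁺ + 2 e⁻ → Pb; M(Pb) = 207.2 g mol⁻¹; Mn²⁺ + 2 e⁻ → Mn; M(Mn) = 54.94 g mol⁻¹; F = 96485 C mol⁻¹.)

n(Pb) = 6.17 / 207.2 = 0.02978 mol.
Since Pb²⁺ + 2 e⁻ → Pb, n(e⁻) passed = 2 × 0.02978 = 0.05956 mol.
Cells in series carry the same charge, so the same 0.05956 mol of electrons passes through cell 2.
Mn²⁺ + 2 e⁻ → Mn, so n(Mn) = 0.05956 / 2 = 0.02978 mol.
m(Mn) = 0.02978 × 54.94 = 1.64 g.

1.64 g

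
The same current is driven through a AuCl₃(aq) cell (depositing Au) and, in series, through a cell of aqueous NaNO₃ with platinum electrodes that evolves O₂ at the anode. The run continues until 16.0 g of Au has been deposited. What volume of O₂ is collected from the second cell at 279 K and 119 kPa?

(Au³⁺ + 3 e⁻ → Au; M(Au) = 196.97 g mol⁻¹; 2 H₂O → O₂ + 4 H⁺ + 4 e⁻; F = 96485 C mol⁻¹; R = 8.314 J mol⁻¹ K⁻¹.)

1.19 L

n(Au) = 16.0 / 196.97 = 0.08123 mol, so n(e⁻) = 3 × 0.08123 = 0.2437 mol.
The cells are in series, so the same 0.2437 mol of electrons passes through the second cell.
2 H₂O → O₂ + 4 H⁺ + 4 e⁻ — 4 mol e⁻ per mol O₂, so n(O₂) = 0.2437/4 = 0.06092 mol.
V = nRT/P = (0.06092 × 8.314 × 279) / (119 × 10³) = 0.00119 m³ = 1.19 L.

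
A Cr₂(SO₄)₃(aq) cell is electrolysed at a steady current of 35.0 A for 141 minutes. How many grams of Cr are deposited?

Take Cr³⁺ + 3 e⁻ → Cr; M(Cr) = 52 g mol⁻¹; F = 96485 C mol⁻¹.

53.2 g

Q = I·t = 35.00 A × 8460.0 s = 296100 C.
n(e⁻) = Q/F = 296100 / 96485 = 3.069 mol.
Cr³⁺ + 3 e⁻ → Cr, so n(Cr) = n(e⁻)/3 = 1.023 mol.
m = n·M = 1.023 × 52 = 53.2 g.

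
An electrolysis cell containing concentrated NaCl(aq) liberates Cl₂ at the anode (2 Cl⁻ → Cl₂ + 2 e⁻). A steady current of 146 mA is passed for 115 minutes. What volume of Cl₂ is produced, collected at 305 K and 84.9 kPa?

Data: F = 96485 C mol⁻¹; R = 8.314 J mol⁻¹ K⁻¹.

Q = I·t = 0.1460 A × 6900.0 s = 1007 C.
n(e⁻) = Q/F = 1007 / 96485 = 0.01044 mol.
2 electrons are transferred per Cl₂ molecule, so n(Cl₂) = 0.01044 / 2 = 0.005221 mol.
V = nRT/P = (0.005221 × 8.314 × 305) / (84.9 × 10³ Pa) = 1.56 × 10⁻⁴ m³ = 0.156 L.

0.156 L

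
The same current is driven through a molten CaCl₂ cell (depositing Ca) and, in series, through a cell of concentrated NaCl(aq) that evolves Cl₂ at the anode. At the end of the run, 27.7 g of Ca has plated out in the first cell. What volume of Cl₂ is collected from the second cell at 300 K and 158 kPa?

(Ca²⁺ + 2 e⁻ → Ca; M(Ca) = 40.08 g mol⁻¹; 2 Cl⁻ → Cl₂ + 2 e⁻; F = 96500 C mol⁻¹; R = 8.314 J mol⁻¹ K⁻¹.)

10.9 L

n(Ca) = 27.7 / 40.08 = 0.6911 mol, so n(e⁻) = 2 × 0.6911 = 1.382 mol.
The cells are in series, so the same 1.382 mol of electrons passes through the second cell.
2 Cl⁻ → Cl₂ + 2 e⁻ — 2 mol e⁻ per mol Cl₂, so n(Cl₂) = 1.382/2 = 0.6911 mol.
V = nRT/P = (0.6911 × 8.314 × 300) / (158 × 10³) = 0.0109 m³ = 10.9 L.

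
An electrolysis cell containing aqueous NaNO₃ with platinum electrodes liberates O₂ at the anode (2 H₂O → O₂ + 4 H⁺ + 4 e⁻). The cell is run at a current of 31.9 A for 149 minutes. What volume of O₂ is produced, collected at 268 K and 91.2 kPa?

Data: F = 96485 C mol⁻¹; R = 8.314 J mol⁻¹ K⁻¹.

Q = I·t = 31.90 A × 8940.0 s = 285200 C.
n(e⁻) = Q/F = 285200 / 96485 = 2.956 mol.
4 electrons are transferred per O₂ molecule, so n(O₂) = 2.956 / 4 = 0.7389 mol.
V = nRT/P = (0.7389 × 8.314 × 268) / (91.2 × 10³ Pa) = 0.0181 m³ = 18.1 L.

18.1 L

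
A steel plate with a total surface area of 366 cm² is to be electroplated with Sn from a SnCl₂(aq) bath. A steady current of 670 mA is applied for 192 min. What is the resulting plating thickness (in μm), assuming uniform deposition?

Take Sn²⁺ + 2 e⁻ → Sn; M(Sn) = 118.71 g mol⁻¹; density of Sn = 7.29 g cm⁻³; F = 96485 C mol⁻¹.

17.8 μm

Q = I·t = 0.6700 × 11520 = 7718 C; n(e⁻) = 0.08000 mol.
n(Sn) = n(e⁻)/2 = 0.04000 mol, so m = 0.04000 × 118.71 = 4.748 g.
Volume = m/ρ = 4.748 / 7.29 = 0.6513 cm³.
Thickness = V/A = 0.6513 / 366 = 0.00178 cm = 17.8 μm.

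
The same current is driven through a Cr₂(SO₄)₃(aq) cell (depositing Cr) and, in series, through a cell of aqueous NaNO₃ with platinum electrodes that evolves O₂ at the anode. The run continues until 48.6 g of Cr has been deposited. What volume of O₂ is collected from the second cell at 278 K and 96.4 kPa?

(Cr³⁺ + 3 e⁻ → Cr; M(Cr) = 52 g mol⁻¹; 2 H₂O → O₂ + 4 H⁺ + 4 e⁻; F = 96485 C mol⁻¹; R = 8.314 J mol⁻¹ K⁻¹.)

n(Cr) = 48.6 / 52 = 0.9346 mol, so n(e⁻) = 3 × 0.9346 = 2.804 mol.
The cells are in series, so the same 2.804 mol of electrons passes through the second cell.
2 H₂O → O₂ + 4 H⁺ + 4 e⁻ — 4 mol e⁻ per mol O₂, so n(O₂) = 2.804/4 = 0.7010 mol.
V = nRT/P = (0.7010 × 8.314 × 278) / (96.4 × 10³) = 0.0168 m³ = 16.8 L.

16.8 L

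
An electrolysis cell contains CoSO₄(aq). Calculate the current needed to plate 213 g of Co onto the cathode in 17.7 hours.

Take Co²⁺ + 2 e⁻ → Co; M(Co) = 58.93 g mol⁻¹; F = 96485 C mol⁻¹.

n(Co) = 213 / 58.93 = 3.614 mol.
n(e⁻) = 2 × 3.614 = 7.229 mol.
Q = n(e⁻)·F = 7.229 × 96485 = 697500 C.
I = Q/t = 697500 / 63720 s = 10.9 A.

10.9 A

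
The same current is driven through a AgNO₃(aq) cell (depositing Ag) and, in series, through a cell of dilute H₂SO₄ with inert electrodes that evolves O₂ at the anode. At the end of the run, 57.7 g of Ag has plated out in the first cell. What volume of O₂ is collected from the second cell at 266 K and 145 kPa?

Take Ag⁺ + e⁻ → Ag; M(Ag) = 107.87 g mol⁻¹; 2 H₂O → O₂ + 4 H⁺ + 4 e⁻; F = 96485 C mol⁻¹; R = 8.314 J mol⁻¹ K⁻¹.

n(Ag) = 57.7 / 107.87 = 0.5349 mol, so n(e⁻) = 1 × 0.5349 = 0.5349 mol.
The cells are in series, so the same 0.5349 mol of electrons passes through the second cell.
2 H₂O → O₂ + 4 H⁺ + 4 e⁻ — 4 mol e⁻ per mol O₂, so n(O₂) = 0.5349/4 = 0.1337 mol.
V = nRT/P = (0.1337 × 8.314 × 266) / (145 × 10³) = 0.00204 m³ = 2.04 L.

2.04 L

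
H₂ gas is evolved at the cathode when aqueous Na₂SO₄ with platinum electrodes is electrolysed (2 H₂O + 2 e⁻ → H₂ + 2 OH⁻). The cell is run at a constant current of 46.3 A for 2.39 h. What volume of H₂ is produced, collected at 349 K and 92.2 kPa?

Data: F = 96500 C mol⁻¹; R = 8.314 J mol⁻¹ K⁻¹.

65.0 L

Q = I·t = 46.30 A × 8604.0 s = 398400 C.
n(e⁻) = Q/F = 398400 / 96500 = 4.128 mol.
2 electrons are transferred per H₂ molecule, so n(H₂) = 4.128 / 2 = 2.064 mol.
V = nRT/P = (2.064 × 8.314 × 349) / (92.2 × 10³ Pa) = 0.0650 m³ = 65.0 L.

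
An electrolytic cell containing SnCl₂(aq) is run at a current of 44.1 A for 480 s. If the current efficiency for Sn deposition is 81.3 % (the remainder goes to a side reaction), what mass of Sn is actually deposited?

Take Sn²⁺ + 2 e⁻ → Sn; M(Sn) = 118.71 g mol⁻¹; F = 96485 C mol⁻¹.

10.6 g

Q = I·t = 44.10 × 480.00 = 21170 C.
n(e⁻) = 21170/96485 = 0.2194 mol; theoretically n(Sn) = 0.2194/2 = 0.1097 mol, m_theo = 13.02 g.
At 81.3 % efficiency, m_actual = 0.813 × 13.02 = 10.6 g.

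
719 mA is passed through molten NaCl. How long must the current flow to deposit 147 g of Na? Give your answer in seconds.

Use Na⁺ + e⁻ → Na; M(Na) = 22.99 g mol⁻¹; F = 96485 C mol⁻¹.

8.58 × 10⁵ s

n(Na) = m/M = 147 / 22.99 = 6.394 mol.
Each Na atom requires 1 electron, so n(e⁻) = 1 × 6.394 = 6.394 mol.
Q = n(e⁻)·F = 6.394 × 96485 = 616900 C.
t = Q/I = 616900 / 0.7190 A = 858000 s.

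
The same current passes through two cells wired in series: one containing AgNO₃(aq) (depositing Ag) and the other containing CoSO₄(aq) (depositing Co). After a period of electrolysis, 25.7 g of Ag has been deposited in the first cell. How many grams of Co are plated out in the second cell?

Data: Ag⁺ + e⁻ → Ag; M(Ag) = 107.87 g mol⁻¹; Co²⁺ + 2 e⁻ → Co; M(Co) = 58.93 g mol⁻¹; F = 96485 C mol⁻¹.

7.02 g

n(Ag) = 25.7 / 107.87 = 0.2382 mol.
Since Ag⁺ + e⁻ → Ag, n(e⁻) passed = 1 × 0.2382 = 0.2382 mol.
Cells in series carry the same charge, so the same 0.2382 mol of electrons passes through cell 2.
Co²⁺ + 2 e⁻ → Co, so n(Co) = 0.2382 / 2 = 0.1191 mol.
m(Co) = 0.1191 × 58.93 = 7.02 g.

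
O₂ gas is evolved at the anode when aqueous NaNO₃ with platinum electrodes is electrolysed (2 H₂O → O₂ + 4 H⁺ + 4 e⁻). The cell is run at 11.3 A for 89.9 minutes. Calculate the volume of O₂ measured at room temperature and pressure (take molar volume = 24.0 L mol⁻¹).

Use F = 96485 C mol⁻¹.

Q = I·t = 11.30 A × 5394.0 s = 60950 C.
n(e⁻) = Q/F = 60950 / 96485 = 0.6317 mol.
4 electrons are transferred per O₂ molecule, so n(O₂) = 0.6317 / 4 = 0.1579 mol.
V = n × V_m = 0.1579 × 24.0 = 3.79 L.

3.79 L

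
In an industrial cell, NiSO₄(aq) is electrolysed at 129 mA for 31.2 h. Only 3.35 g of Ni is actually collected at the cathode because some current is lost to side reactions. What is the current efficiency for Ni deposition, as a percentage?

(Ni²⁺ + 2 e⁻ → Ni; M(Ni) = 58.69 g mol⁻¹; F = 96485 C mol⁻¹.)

Q = I·t = 0.1290 × 112320 = 14490 C; n(e⁻) = 14490/96485 = 0.1502 mol.
Theoretical n(Ni) = n(e⁻)/2 = 0.07509 mol, i.e. m_theo = 0.07509 × 58.69 = 4.407 g.
Efficiency = m_actual / m_theo = 3.35 / 4.407 = 76.0 %.

76.0 %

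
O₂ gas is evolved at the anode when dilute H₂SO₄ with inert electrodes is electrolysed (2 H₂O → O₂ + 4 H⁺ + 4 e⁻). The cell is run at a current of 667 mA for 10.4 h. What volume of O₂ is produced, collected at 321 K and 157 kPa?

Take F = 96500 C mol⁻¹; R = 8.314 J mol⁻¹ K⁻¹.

1.10 L

Q = I·t = 0.6670 A × 37440 s = 24970 C.
n(e⁻) = Q/F = 24970 / 96500 = 0.2588 mol.
4 electrons are transferred per O₂ molecule, so n(O₂) = 0.2588 / 4 = 0.06470 mol.
V = nRT/P = (0.06470 × 8.314 × 321) / (157 × 10³ Pa) = 0.00110 m³ = 1.10 L.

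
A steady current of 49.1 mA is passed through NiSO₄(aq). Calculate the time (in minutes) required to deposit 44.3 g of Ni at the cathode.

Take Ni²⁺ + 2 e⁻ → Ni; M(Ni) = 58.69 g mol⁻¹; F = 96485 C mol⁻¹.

49400 min

n(Ni) = m/M = 44.3 / 58.69 = 0.7548 mol.
Each Ni atom requires 2 electrons, so n(e⁻) = 2 × 0.7548 = 1.510 mol.
Q = n(e⁻)·F = 1.510 × 96485 = 145700 C.
t = Q/I = 145700 / 0.04910 A = 2967000 s = 49400 min.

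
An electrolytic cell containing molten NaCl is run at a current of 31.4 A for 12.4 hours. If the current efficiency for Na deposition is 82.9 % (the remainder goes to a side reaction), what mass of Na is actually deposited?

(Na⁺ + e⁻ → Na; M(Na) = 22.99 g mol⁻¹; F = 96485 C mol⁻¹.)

277 g

Q = I·t = 31.40 × 44640 = 1402000 C.
n(e⁻) = 1402000/96485 = 14.53 mol; theoretically n(Na) = 14.53/1 = 14.53 mol, m_theo = 334.0 g.
At 82.9 % efficiency, m_actual = 0.829 × 334.0 = 277 g.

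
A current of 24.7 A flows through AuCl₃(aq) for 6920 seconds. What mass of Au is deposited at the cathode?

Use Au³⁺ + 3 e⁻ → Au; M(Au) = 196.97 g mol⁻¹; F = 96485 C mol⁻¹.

116 g

Q = I·t = 24.70 A × 6920.0 s = 170900 C.
n(e⁻) = Q/F = 170900 / 96485 = 1.772 mol.
Au³⁺ + 3 e⁻ → Au, so n(Au) = n(e⁻)/3 = 0.5905 mol.
m = n·M = 0.5905 × 196.97 = 116 g.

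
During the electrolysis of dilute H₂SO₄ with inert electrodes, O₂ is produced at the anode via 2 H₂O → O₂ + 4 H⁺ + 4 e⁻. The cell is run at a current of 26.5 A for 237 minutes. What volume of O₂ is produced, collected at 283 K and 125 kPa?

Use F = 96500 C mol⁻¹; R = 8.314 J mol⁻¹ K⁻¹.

Q = I·t = 26.50 A × 14220 s = 376800 C.
n(e⁻) = Q/F = 376800 / 96500 = 3.905 mol.
4 electrons are transferred per O₂ molecule, so n(O₂) = 3.905 / 4 = 0.9762 mol.
V = nRT/P = (0.9762 × 8.314 × 283) / (125 × 10³ Pa) = 0.0184 m³ = 18.4 L.

18.4 L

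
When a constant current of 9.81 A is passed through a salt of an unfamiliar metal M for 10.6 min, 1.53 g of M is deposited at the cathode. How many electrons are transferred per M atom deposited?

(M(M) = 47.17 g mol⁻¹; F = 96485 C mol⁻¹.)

2

Q = I·t = 9.810 A × 636.00 s = 6239 C, so n(e⁻) = 6239/96485 = 0.06466 mol.
n(M) deposited = 1.53 / 47.17 = 0.03244 mol.
Electrons per atom = n(e⁻)/n(M) = 0.06466 / 0.03244 = 1.99 ≈ 2, so the ion is M²⁺.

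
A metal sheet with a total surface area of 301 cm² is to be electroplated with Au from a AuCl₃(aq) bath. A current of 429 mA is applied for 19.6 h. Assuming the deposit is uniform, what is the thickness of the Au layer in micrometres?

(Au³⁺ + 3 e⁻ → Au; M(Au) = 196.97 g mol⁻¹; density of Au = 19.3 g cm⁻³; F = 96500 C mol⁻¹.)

35.5 μm

Q = I·t = 0.4290 × 70560 = 30270 C; n(e⁻) = 0.3137 mol.
n(Au) = n(e⁻)/3 = 0.1046 mol, so m = 0.1046 × 196.97 = 20.60 g.
Volume = m/ρ = 20.60 / 19.3 = 1.067 cm³.
Thickness = V/A = 1.067 / 301 = 0.00355 cm = 35.5 μm.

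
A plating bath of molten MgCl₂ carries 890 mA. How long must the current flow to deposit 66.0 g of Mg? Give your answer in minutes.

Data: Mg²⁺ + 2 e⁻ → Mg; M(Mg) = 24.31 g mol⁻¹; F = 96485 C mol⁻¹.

n(Mg) = m/M = 66.0 / 24.31 = 2.715 mol.
Each Mg atom requires 2 electrons, so n(e⁻) = 2 × 2.715 = 5.430 mol.
Q = n(e⁻)·F = 5.430 × 96485 = 523900 C.
t = Q/I = 523900 / 0.8900 A = 588700 s = 9810 min.

9810 min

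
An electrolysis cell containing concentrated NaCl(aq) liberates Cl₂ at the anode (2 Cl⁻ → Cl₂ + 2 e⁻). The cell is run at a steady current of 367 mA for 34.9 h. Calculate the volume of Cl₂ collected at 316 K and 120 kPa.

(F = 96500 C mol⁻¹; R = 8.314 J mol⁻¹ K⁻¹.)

5.23 L

Q = I·t = 0.3670 A × 125640 s = 46110 C.
n(e⁻) = Q/F = 46110 / 96500 = 0.4778 mol.
2 electrons are transferred per Cl₂ molecule, so n(Cl₂) = 0.4778 / 2 = 0.2389 mol.
V = nRT/P = (0.2389 × 8.314 × 316) / (120 × 10³ Pa) = 0.00523 m³ = 5.23 L.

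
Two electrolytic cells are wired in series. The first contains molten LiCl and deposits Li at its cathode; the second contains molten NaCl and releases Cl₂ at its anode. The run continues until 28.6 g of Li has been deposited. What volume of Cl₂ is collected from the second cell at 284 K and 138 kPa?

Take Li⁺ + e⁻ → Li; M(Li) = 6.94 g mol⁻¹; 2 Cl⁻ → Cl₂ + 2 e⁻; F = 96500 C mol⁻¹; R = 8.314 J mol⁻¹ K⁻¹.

n(Li) = 28.6 / 6.94 = 4.121 mol, so n(e⁻) = 1 × 4.121 = 4.121 mol.
The cells are in series, so the same 4.121 mol of electrons passes through the second cell.
2 Cl⁻ → Cl₂ + 2 e⁻ — 2 mol e⁻ per mol Cl₂, so n(Cl₂) = 4.121/2 = 2.061 mol.
V = nRT/P = (2.061 × 8.314 × 284) / (138 × 10³) = 0.0353 m³ = 35.3 L.

35.3 L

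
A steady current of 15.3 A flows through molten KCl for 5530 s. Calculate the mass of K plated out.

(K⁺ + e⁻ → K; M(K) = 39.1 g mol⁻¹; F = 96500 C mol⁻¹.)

Q = I·t = 15.30 A × 5530.0 s = 84610 C.
n(e⁻) = Q/F = 84610 / 96500 = 0.8768 mol.
K⁺ + e⁻ → K, so n(K) = n(e⁻)/1 = 0.8768 mol.
m = n·M = 0.8768 × 39.1 = 34.3 g.

34.3 g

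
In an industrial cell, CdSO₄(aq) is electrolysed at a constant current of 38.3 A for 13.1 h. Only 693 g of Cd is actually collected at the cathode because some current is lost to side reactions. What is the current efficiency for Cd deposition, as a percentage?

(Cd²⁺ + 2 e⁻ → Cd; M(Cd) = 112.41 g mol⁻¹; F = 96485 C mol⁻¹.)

Q = I·t = 38.30 × 47160 = 1806000 C; n(e⁻) = 1806000/96485 = 18.72 mol.
Theoretical n(Cd) = n(e⁻)/2 = 9.360 mol, i.e. m_theo = 9.360 × 112.41 = 1052 g.
Efficiency = m_actual / m_theo = 693 / 1052 = 65.9 %.

65.9 %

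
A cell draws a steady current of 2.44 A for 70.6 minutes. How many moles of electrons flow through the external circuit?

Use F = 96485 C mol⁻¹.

Q = I·t = 2.440 A × 4236.0 s = 10340 C.
n(e⁻) = Q/F = 10340 / 96485 = 0.107 mol.

0.107 mol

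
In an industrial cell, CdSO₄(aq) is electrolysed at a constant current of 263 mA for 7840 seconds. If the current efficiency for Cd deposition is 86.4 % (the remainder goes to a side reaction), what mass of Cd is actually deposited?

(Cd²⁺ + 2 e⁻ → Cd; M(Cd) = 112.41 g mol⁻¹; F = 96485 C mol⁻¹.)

Q = I·t = 0.2630 × 7840.0 = 2062 C.
n(e⁻) = 2062/96485 = 0.02137 mol; theoretically n(Cd) = 0.02137/2 = 0.01069 mol, m_theo = 1.201 g.
At 86.4 % efficiency, m_actual = 0.864 × 1.201 = 1.04 g.

1.04 g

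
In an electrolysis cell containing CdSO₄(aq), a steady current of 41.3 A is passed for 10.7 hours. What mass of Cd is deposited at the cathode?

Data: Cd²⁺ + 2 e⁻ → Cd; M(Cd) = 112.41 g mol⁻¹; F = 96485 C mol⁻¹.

927 g

Q = I·t = 41.30 A × 38520 s = 1591000 C.
n(e⁻) = Q/F = 1591000 / 96485 = 16.49 mol.
Cd²⁺ + 2 e⁻ → Cd, so n(Cd) = n(e⁻)/2 = 8.244 mol.
m = n·M = 8.244 × 112.41 = 927 g.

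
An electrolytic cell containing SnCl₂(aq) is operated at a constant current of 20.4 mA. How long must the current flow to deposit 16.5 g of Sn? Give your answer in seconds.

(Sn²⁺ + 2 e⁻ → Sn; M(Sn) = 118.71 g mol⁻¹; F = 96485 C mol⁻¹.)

1.31 × 10⁶ s

n(Sn) = m/M = 16.5 / 118.71 = 0.1390 mol.
Each Sn atom requires 2 electrons, so n(e⁻) = 2 × 0.1390 = 0.2780 mol.
Q = n(e⁻)·F = 0.2780 × 96485 = 26820 C.
t = Q/I = 26820 / 0.02040 A = 1315000 s.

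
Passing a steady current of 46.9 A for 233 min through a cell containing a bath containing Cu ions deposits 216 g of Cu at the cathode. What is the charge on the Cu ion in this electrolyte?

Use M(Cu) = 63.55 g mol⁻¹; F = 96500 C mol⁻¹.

Q = I·t = 46.90 A × 13980 s = 655700 C, so n(e⁻) = 655700/96500 = 6.794 mol.
n(Cu) deposited = 216 / 63.55 = 3.399 mol.
Electrons per atom = n(e⁻)/n(Cu) = 6.794 / 3.399 = 2.00 ≈ 2, so the ion is Cu²⁺.

+2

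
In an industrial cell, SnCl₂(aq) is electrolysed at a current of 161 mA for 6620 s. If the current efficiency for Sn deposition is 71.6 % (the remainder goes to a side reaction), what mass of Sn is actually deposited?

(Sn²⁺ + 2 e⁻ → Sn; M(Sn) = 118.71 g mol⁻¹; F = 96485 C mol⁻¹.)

0.469 g

Q = I·t = 0.1610 × 6620.0 = 1066 C.
n(e⁻) = 1066/96485 = 0.01105 mol; theoretically n(Sn) = 0.01105/2 = 0.005523 mol, m_theo = 0.6557 g.
At 71.6 % efficiency, m_actual = 0.716 × 0.6557 = 0.469 g.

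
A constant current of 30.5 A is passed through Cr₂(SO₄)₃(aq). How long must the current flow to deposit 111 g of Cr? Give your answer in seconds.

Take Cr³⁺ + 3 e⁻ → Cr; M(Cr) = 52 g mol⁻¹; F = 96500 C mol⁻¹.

n(Cr) = m/M = 111 / 52 = 2.135 mol.
Each Cr atom requires 3 electrons, so n(e⁻) = 3 × 2.135 = 6.404 mol.
Q = n(e⁻)·F = 6.404 × 96500 = 618000 C.
t = Q/I = 618000 / 30.50 A = 20260 s.

20300 s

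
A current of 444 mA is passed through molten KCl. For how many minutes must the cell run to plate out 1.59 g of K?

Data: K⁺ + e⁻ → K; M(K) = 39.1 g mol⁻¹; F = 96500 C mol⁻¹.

147 min

n(K) = m/M = 1.59 / 39.1 = 0.04066 mol.
Each K atom requires 1 electron, so n(e⁻) = 1 × 0.04066 = 0.04066 mol.
Q = n(e⁻)·F = 0.04066 × 96500 = 3924 C.
t = Q/I = 3924 / 0.4440 A = 8838 s = 147 min.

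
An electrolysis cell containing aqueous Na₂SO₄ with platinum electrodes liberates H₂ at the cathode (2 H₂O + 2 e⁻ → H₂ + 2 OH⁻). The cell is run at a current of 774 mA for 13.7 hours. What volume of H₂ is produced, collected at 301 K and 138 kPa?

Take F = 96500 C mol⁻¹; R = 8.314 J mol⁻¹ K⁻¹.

Q = I·t = 0.7740 A × 49320 s = 38170 C.
n(e⁻) = Q/F = 38170 / 96500 = 0.3956 mol.
2 electrons are transferred per H₂ molecule, so n(H₂) = 0.3956 / 2 = 0.1978 mol.
V = nRT/P = (0.1978 × 8.314 × 301) / (138 × 10³ Pa) = 0.00359 m³ = 3.59 L.

3.59 L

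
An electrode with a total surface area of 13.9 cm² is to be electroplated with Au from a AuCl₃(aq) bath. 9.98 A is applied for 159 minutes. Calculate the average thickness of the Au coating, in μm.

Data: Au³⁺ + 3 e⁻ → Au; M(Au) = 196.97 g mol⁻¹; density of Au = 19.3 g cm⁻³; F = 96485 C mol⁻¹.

2420 μm

Q = I·t = 9.980 × 9540.0 = 95210 C; n(e⁻) = 0.9868 mol.
n(Au) = n(e⁻)/3 = 0.3289 mol, so m = 0.3289 × 196.97 = 64.79 g.
Volume = m/ρ = 64.79 / 19.3 = 3.357 cm³.
Thickness = V/A = 3.357 / 13.9 = 0.242 cm = 2420 μm.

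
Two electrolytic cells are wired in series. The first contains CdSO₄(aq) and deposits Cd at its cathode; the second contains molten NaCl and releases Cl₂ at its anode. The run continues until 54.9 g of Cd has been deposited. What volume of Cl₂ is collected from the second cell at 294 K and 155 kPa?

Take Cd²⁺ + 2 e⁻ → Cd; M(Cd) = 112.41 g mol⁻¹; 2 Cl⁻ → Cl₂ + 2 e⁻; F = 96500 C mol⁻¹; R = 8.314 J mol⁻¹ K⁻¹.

n(Cd) = 54.9 / 112.41 = 0.4884 mol, so n(e⁻) = 2 × 0.4884 = 0.9768 mol.
The cells are in series, so the same 0.9768 mol of electrons passes through the second cell.
2 Cl⁻ → Cl₂ + 2 e⁻ — 2 mol e⁻ per mol Cl₂, so n(Cl₂) = 0.9768/2 = 0.4884 mol.
V = nRT/P = (0.4884 × 8.314 × 294) / (155 × 10³) = 0.00770 m³ = 7.70 L.

7.70 L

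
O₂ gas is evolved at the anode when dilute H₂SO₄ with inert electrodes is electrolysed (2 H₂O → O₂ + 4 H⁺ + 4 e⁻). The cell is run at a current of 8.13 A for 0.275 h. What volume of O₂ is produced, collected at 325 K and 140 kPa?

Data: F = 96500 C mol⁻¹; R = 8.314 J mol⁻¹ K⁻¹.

Q = I·t = 8.130 A × 990.00 s = 8049 C.
n(e⁻) = Q/F = 8049 / 96500 = 0.08341 mol.
4 electrons are transferred per O₂ molecule, so n(O₂) = 0.08341 / 4 = 0.02085 mol.
V = nRT/P = (0.02085 × 8.314 × 325) / (140 × 10³ Pa) = 4.02 × 10⁻⁴ m³ = 0.402 L.

0.402 L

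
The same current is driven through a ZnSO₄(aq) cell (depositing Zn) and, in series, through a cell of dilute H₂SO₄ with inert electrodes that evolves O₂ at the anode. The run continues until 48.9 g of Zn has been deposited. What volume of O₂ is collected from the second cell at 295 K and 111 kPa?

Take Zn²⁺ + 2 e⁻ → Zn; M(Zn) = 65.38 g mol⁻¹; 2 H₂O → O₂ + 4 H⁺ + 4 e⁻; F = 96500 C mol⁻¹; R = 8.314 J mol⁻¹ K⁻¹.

n(Zn) = 48.9 / 65.38 = 0.7479 mol, so n(e⁻) = 2 × 0.7479 = 1.496 mol.
The cells are in series, so the same 1.496 mol of electrons passes through the second cell.
2 H₂O → O₂ + 4 H⁺ + 4 e⁻ — 4 mol e⁻ per mol O₂, so n(O₂) = 1.496/4 = 0.3740 mol.
V = nRT/P = (0.3740 × 8.314 × 295) / (111 × 10³) = 0.00826 m³ = 8.26 L.

8.26 L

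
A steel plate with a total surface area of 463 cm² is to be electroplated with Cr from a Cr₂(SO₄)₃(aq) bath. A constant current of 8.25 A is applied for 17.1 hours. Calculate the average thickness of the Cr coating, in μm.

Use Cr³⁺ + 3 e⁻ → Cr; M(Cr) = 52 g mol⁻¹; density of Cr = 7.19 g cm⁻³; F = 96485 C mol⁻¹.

Q = I·t = 8.250 × 61560 = 507900 C; n(e⁻) = 5.264 mol.
n(Cr) = n(e⁻)/3 = 1.755 mol, so m = 1.755 × 52 = 91.24 g.
Volume = m/ρ = 91.24 / 7.19 = 12.69 cm³.
Thickness = V/A = 12.69 / 463 = 0.0274 cm = 274 μm.

274 μm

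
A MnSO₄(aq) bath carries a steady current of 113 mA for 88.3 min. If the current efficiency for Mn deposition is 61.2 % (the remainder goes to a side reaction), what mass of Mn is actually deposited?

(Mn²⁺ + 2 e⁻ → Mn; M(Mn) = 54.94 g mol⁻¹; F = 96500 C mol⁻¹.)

Q = I·t = 0.1130 × 5298.0 = 598.7 C.
n(e⁻) = 598.7/96500 = 0.006204 mol; theoretically n(Mn) = 0.006204/2 = 0.003102 mol, m_theo = 0.1704 g.
At 61.2 % efficiency, m_actual = 0.612 × 0.1704 = 0.104 g.

0.104 g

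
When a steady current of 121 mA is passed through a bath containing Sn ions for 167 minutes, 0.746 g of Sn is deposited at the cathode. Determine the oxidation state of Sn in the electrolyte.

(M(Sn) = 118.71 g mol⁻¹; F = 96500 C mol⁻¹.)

+2

Q = I·t = 0.1210 A × 10020 s = 1212 C, so n(e⁻) = 1212/96500 = 0.01256 mol.
n(Sn) deposited = 0.746 / 118.71 = 0.006284 mol.
Electrons per atom = n(e⁻)/n(Sn) = 0.01256 / 0.006284 = 2.00 ≈ 2, so the ion is Sn²⁺.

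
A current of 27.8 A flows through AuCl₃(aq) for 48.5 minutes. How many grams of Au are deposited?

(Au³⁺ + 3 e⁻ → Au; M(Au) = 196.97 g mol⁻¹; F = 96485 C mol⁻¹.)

Q = I·t = 27.80 A × 2910.0 s = 80900 C.
n(e⁻) = Q/F = 80900 / 96485 = 0.8385 mol.
Au³⁺ + 3 e⁻ → Au, so n(Au) = n(e⁻)/3 = 0.2795 mol.
m = n·M = 0.2795 × 196.97 = 55.0 g.

55.0 g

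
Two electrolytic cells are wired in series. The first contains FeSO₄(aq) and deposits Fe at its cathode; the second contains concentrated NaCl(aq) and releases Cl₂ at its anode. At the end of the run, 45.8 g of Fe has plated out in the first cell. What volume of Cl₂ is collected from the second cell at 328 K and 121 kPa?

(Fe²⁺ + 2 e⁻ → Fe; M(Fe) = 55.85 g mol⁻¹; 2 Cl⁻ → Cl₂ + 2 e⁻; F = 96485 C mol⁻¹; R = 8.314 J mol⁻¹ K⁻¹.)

18.5 L

n(Fe) = 45.8 / 55.85 = 0.8201 mol, so n(e⁻) = 2 × 0.8201 = 1.640 mol.
The cells are in series, so the same 1.640 mol of electrons passes through the second cell.
2 Cl⁻ → Cl₂ + 2 e⁻ — 2 mol e⁻ per mol Cl₂, so n(Cl₂) = 1.640/2 = 0.8201 mol.
V = nRT/P = (0.8201 × 8.314 × 328) / (121 × 10³) = 0.0185 m³ = 18.5 L.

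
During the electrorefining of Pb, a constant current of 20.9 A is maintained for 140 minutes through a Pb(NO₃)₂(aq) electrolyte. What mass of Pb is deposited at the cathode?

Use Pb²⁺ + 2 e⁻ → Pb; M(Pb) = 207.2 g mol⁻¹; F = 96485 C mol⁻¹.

189 g

Q = I·t = 20.90 A × 8400.0 s = 175600 C.
n(e⁻) = Q/F = 175600 / 96485 = 1.820 mol.
Pb²⁺ + 2 e⁻ → Pb, so n(Pb) = n(e⁻)/2 = 0.9098 mol.
m = n·M = 0.9098 × 207.2 = 189 g.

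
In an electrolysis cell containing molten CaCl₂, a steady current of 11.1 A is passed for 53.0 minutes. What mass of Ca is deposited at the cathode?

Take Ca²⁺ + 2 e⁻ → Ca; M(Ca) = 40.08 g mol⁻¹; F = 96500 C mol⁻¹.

Q = I·t = 11.10 A × 3180.0 s = 35300 C.
n(e⁻) = Q/F = 35300 / 96500 = 0.3658 mol.
Ca²⁺ + 2 e⁻ → Ca, so n(Ca) = n(e⁻)/2 = 0.1829 mol.
m = n·M = 0.1829 × 40.08 = 7.33 g.

7.33 g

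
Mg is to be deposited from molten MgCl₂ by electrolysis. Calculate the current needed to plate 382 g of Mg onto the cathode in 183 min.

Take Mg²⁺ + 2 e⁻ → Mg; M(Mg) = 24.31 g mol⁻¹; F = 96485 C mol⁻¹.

276 A

n(Mg) = 382 / 24.31 = 15.71 mol.
n(e⁻) = 2 × 15.71 = 31.43 mol.
Q = n(e⁻)·F = 31.43 × 96485 = 3032000 C.
I = Q/t = 3032000 / 10980 s = 276 A.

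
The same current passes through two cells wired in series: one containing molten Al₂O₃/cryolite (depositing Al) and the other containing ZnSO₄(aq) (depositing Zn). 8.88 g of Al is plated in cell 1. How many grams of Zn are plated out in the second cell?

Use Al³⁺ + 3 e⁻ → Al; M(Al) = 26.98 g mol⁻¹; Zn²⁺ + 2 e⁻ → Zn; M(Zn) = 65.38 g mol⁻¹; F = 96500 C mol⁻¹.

n(Al) = 8.88 / 26.98 = 0.3291 mol.
Since Al³⁺ + 3 e⁻ → Al, n(e⁻) passed = 3 × 0.3291 = 0.9874 mol.
Cells in series carry the same charge, so the same 0.9874 mol of electrons passes through cell 2.
Zn²⁺ + 2 e⁻ → Zn, so n(Zn) = 0.9874 / 2 = 0.4937 mol.
m(Zn) = 0.4937 × 65.38 = 32.3 g.

32.3 g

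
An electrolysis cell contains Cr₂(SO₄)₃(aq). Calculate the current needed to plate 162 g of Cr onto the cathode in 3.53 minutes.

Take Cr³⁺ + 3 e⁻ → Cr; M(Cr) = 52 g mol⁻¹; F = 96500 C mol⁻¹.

4260 A

n(Cr) = 162 / 52 = 3.115 mol.
n(e⁻) = 3 × 3.115 = 9.346 mol.
Q = n(e⁻)·F = 9.346 × 96500 = 901900 C.
I = Q/t = 901900 / 211.80 s = 4260 A.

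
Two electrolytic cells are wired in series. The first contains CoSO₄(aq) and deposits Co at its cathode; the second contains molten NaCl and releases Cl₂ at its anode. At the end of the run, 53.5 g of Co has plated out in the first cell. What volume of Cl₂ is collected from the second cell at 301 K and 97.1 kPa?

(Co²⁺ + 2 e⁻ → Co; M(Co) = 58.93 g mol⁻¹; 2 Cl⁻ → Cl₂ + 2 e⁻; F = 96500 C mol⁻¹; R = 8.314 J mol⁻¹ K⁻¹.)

23.4 L

n(Co) = 53.5 / 58.93 = 0.9079 mol, so n(e⁻) = 2 × 0.9079 = 1.816 mol.
The cells are in series, so the same 1.816 mol of electrons passes through the second cell.
2 Cl⁻ → Cl₂ + 2 e⁻ — 2 mol e⁻ per mol Cl₂, so n(Cl₂) = 1.816/2 = 0.9079 mol.
V = nRT/P = (0.9079 × 8.314 × 301) / (97.1 × 10³) = 0.0234 m³ = 23.4 L.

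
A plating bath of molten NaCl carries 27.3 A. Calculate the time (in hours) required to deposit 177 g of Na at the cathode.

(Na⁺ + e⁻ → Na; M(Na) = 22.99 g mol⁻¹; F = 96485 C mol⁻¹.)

7.56 h

n(Na) = m/M = 177 / 22.99 = 7.699 mol.
Each Na atom requires 1 electron, so n(e⁻) = 1 × 7.699 = 7.699 mol.
Q = n(e⁻)·F = 7.699 × 96485 = 742800 C.
t = Q/I = 742800 / 27.30 A = 27210 s = 7.56 h.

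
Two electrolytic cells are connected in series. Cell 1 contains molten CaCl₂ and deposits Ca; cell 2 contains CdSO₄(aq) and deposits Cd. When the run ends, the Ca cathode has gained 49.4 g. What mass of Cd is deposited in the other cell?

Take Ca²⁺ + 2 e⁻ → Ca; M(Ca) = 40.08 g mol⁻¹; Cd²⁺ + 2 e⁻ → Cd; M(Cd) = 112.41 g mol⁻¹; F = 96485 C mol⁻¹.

n(Ca) = 49.4 / 40.08 = 1.233 mol.
Since Ca²⁺ + 2 e⁻ → Ca, n(e⁻) passed = 2 × 1.233 = 2.465 mol.
Cells in series carry the same charge, so the same 2.465 mol of electrons passes through cell 2.
Cd²⁺ + 2 e⁻ → Cd, so n(Cd) = 2.465 / 2 = 1.233 mol.
m(Cd) = 1.233 × 112.41 = 139 g.

139 g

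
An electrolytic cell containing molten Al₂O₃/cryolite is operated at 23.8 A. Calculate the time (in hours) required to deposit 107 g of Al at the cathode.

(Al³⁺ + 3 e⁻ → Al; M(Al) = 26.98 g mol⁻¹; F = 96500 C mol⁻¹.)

n(Al) = m/M = 107 / 26.98 = 3.966 mol.
Each Al atom requires 3 electrons, so n(e⁻) = 3 × 3.966 = 11.90 mol.
Q = n(e⁻)·F = 11.90 × 96500 = 1148000 C.
t = Q/I = 1148000 / 23.80 A = 48240 s = 13.4 h.

13.4 h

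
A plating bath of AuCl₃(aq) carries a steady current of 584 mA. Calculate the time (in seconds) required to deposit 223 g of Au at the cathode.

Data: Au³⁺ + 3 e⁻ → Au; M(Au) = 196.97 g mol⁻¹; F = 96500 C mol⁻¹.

n(Au) = m/M = 223 / 196.97 = 1.132 mol.
Each Au atom requires 3 electrons, so n(e⁻) = 3 × 1.132 = 3.396 mol.
Q = n(e⁻)·F = 3.396 × 96500 = 327800 C.
t = Q/I = 327800 / 0.5840 A = 561200 s.

5.61 × 10⁵ s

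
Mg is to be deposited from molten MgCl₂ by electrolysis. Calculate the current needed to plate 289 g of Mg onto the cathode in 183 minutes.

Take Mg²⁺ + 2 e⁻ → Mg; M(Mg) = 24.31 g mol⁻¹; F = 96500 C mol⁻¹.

n(Mg) = 289 / 24.31 = 11.89 mol.
n(e⁻) = 2 × 11.89 = 23.78 mol.
Q = n(e⁻)·F = 23.78 × 96500 = 2294000 C.
I = Q/t = 2294000 / 10980 s = 209 A.

209 A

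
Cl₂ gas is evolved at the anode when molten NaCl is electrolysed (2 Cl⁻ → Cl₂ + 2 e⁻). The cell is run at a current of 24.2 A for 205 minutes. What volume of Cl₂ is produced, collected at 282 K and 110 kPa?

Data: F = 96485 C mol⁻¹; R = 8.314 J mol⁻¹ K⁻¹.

32.9 L

Q = I·t = 24.20 A × 12300 s = 297700 C.
n(e⁻) = Q/F = 297700 / 96485 = 3.085 mol.
2 electrons are transferred per Cl₂ molecule, so n(Cl₂) = 3.085 / 2 = 1.543 mol.
V = nRT/P = (1.543 × 8.314 × 282) / (110 × 10³ Pa) = 0.0329 m³ = 32.9 L.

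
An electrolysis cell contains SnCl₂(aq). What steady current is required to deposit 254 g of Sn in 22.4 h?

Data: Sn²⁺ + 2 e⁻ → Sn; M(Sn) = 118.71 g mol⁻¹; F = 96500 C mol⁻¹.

n(Sn) = 254 / 118.71 = 2.140 mol.
n(e⁻) = 2 × 2.140 = 4.279 mol.
Q = n(e⁻)·F = 4.279 × 96500 = 413000 C.
I = Q/t = 413000 / 80640 s = 5.12 A.

5.12 A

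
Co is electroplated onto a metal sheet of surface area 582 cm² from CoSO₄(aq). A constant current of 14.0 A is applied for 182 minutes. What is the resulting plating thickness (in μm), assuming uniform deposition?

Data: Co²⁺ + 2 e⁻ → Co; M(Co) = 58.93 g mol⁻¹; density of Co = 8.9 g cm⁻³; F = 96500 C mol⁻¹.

90.1 μm

Q = I·t = 14.00 × 10920 = 152900 C; n(e⁻) = 1.584 mol.
n(Co) = n(e⁻)/2 = 0.7921 mol, so m = 0.7921 × 58.93 = 46.68 g.
Volume = m/ρ = 46.68 / 8.9 = 5.245 cm³.
Thickness = V/A = 5.245 / 582 = 0.00901 cm = 90.1 μm.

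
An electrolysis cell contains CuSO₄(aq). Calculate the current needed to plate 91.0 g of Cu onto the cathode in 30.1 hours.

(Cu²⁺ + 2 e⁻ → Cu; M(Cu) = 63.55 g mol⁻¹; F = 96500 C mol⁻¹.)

2.55 A

n(Cu) = 91.0 / 63.55 = 1.432 mol.
n(e⁻) = 2 × 1.432 = 2.864 mol.
Q = n(e⁻)·F = 2.864 × 96500 = 276400 C.
I = Q/t = 276400 / 108360 s = 2.55 A.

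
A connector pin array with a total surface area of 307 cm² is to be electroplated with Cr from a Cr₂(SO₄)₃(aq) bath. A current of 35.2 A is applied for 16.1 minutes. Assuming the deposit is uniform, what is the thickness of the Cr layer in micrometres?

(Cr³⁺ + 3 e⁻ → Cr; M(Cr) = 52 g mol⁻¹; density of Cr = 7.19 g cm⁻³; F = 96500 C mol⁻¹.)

Q = I·t = 35.20 × 966.00 = 34000 C; n(e⁻) = 0.3524 mol.
n(Cr) = n(e⁻)/3 = 0.1175 mol, so m = 0.1175 × 52 = 6.108 g.
Volume = m/ρ = 6.108 / 7.19 = 0.8495 cm³.
Thickness = V/A = 0.8495 / 307 = 0.00277 cm = 27.7 μm.

27.7 μm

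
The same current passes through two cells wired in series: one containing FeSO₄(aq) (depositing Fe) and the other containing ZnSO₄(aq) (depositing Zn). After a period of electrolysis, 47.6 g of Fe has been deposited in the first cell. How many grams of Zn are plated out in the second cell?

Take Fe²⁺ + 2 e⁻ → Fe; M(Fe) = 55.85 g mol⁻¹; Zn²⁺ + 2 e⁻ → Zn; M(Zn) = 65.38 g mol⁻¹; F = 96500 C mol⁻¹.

n(Fe) = 47.6 / 55.85 = 0.8523 mol.
Since Fe²⁺ + 2 e⁻ → Fe, n(e⁻) passed = 2 × 0.8523 = 1.705 mol.
Cells in series carry the same charge, so the same 1.705 mol of electrons passes through cell 2.
Zn²⁺ + 2 e⁻ → Zn, so n(Zn) = 1.705 / 2 = 0.8523 mol.
m(Zn) = 0.8523 × 65.38 = 55.7 g.

55.7 g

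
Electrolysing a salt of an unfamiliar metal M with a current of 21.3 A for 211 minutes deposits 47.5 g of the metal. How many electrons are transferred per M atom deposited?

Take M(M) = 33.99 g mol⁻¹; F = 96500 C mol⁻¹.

2

Q = I·t = 21.30 A × 12660 s = 269700 C, so n(e⁻) = 269700/96500 = 2.794 mol.
n(M) deposited = 47.5 / 33.99 = 1.397 mol.
Electrons per atom = n(e⁻)/n(M) = 2.794 / 1.397 = 2.00 ≈ 2, so the ion is M²⁺.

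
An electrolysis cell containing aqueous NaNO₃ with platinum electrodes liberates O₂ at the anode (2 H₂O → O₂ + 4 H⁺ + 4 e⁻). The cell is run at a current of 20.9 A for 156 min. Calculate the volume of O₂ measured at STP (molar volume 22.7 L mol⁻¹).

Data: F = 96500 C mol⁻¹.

11.5 L

Q = I·t = 20.90 A × 9360.0 s = 195600 C.
n(e⁻) = Q/F = 195600 / 96500 = 2.027 mol.
4 electrons are transferred per O₂ molecule, so n(O₂) = 2.027 / 4 = 0.5068 mol.
V = n × V_m = 0.5068 × 22.7 = 11.5 L.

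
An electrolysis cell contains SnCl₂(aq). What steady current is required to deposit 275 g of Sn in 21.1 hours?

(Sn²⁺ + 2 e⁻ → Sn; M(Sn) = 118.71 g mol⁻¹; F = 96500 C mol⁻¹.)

5.89 A

n(Sn) = 275 / 118.71 = 2.317 mol.
n(e⁻) = 2 × 2.317 = 4.633 mol.
Q = n(e⁻)·F = 4.633 × 96500 = 447100 C.
I = Q/t = 447100 / 75960 s = 5.89 A.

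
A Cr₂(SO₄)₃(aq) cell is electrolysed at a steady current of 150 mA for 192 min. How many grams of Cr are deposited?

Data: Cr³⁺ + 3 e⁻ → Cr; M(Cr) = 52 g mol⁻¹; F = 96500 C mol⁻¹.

Q = I·t = 0.1500 A × 11520 s = 1728 C.
n(e⁻) = Q/F = 1728 / 96500 = 0.01791 mol.
Cr³⁺ + 3 e⁻ → Cr, so n(Cr) = n(e⁻)/3 = 0.005969 mol.
m = n·M = 0.005969 × 52 = 0.310 g.

0.310 g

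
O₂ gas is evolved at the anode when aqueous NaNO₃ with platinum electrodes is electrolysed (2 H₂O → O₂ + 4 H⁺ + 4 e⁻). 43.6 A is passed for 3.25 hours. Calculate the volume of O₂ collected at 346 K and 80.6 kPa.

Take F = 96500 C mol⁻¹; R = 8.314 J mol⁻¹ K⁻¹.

47.2 L

Q = I·t = 43.60 A × 11700 s = 510100 C.
n(e⁻) = Q/F = 510100 / 96500 = 5.286 mol.
4 electrons are transferred per O₂ molecule, so n(O₂) = 5.286 / 4 = 1.322 mol.
V = nRT/P = (1.322 × 8.314 × 346) / (80.6 × 10³ Pa) = 0.0472 m³ = 47.2 L.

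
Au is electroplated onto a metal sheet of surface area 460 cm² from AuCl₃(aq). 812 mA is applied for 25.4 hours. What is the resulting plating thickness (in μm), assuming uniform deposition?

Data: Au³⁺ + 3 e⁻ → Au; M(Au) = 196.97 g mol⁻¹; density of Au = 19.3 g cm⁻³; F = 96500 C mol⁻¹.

Q = I·t = 0.8120 × 91440 = 74250 C; n(e⁻) = 0.7694 mol.
n(Au) = n(e⁻)/3 = 0.2565 mol, so m = 0.2565 × 196.97 = 50.52 g.
Volume = m/ρ = 50.52 / 19.3 = 2.617 cm³.
Thickness = V/A = 2.617 / 460 = 0.00569 cm = 56.9 μm.

56.9 μm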